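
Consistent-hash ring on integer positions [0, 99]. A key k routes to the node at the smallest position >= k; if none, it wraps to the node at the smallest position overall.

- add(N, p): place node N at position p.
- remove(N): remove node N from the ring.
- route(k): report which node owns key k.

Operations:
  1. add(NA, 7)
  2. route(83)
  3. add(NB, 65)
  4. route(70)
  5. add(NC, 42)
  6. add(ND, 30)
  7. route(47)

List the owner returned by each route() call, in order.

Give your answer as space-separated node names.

Op 1: add NA@7 -> ring=[7:NA]
Op 2: route key 83: none >= 83, wrap to smallest pos 7 -> NA
Op 3: add NB@65 -> ring=[7:NA,65:NB]
Op 4: route key 70: none >= 70, wrap to smallest pos 7 -> NA
Op 5: add NC@42 -> ring=[7:NA,42:NC,65:NB]
Op 6: add ND@30 -> ring=[7:NA,30:ND,42:NC,65:NB]
Op 7: route key 47: smallest pos >= 47 is 65 -> NB

Answer: NA NA NB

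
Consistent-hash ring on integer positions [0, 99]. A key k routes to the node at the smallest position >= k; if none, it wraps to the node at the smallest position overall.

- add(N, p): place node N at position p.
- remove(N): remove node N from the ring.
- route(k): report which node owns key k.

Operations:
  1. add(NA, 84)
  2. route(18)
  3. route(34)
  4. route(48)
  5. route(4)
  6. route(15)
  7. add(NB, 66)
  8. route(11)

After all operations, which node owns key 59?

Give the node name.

Op 1: add NA@84 -> ring=[84:NA]
Op 2: route key 18: smallest pos >= 18 is 84 -> NA
Op 3: route key 34: smallest pos >= 34 is 84 -> NA
Op 4: route key 48: smallest pos >= 48 is 84 -> NA
Op 5: route key 4: smallest pos >= 4 is 84 -> NA
Op 6: route key 15: smallest pos >= 15 is 84 -> NA
Op 7: add NB@66 -> ring=[66:NB,84:NA]
Op 8: route key 11: smallest pos >= 11 is 66 -> NB
Final route key 59: smallest pos >= 59 is 66 -> NB

Answer: NB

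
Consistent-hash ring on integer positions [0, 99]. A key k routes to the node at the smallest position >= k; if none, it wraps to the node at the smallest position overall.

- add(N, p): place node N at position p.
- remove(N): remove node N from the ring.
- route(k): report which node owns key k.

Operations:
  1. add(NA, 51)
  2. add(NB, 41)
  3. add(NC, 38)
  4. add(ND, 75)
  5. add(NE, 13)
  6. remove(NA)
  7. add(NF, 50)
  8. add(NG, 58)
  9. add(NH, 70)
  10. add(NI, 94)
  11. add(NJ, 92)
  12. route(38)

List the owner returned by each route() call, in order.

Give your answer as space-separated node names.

Answer: NC

Derivation:
Op 1: add NA@51 -> ring=[51:NA]
Op 2: add NB@41 -> ring=[41:NB,51:NA]
Op 3: add NC@38 -> ring=[38:NC,41:NB,51:NA]
Op 4: add ND@75 -> ring=[38:NC,41:NB,51:NA,75:ND]
Op 5: add NE@13 -> ring=[13:NE,38:NC,41:NB,51:NA,75:ND]
Op 6: remove NA -> ring=[13:NE,38:NC,41:NB,75:ND]
Op 7: add NF@50 -> ring=[13:NE,38:NC,41:NB,50:NF,75:ND]
Op 8: add NG@58 -> ring=[13:NE,38:NC,41:NB,50:NF,58:NG,75:ND]
Op 9: add NH@70 -> ring=[13:NE,38:NC,41:NB,50:NF,58:NG,70:NH,75:ND]
Op 10: add NI@94 -> ring=[13:NE,38:NC,41:NB,50:NF,58:NG,70:NH,75:ND,94:NI]
Op 11: add NJ@92 -> ring=[13:NE,38:NC,41:NB,50:NF,58:NG,70:NH,75:ND,92:NJ,94:NI]
Op 12: route key 38: smallest pos >= 38 is 38 -> NC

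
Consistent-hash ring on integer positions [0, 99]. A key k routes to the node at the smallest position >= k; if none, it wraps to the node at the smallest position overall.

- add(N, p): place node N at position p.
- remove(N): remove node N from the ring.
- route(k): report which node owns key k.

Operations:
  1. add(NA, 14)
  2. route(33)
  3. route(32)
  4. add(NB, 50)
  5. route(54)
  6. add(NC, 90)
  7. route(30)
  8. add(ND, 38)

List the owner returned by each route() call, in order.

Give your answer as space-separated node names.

Op 1: add NA@14 -> ring=[14:NA]
Op 2: route key 33: none >= 33, wrap to smallest pos 14 -> NA
Op 3: route key 32: none >= 32, wrap to smallest pos 14 -> NA
Op 4: add NB@50 -> ring=[14:NA,50:NB]
Op 5: route key 54: none >= 54, wrap to smallest pos 14 -> NA
Op 6: add NC@90 -> ring=[14:NA,50:NB,90:NC]
Op 7: route key 30: smallest pos >= 30 is 50 -> NB
Op 8: add ND@38 -> ring=[14:NA,38:ND,50:NB,90:NC]

Answer: NA NA NA NB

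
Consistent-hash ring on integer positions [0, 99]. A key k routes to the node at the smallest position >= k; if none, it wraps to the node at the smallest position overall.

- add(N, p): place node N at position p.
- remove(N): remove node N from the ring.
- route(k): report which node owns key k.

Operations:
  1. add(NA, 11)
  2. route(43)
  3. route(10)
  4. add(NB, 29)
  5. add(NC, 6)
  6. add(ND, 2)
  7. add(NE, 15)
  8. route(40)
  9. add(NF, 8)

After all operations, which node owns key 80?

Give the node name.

Answer: ND

Derivation:
Op 1: add NA@11 -> ring=[11:NA]
Op 2: route key 43: none >= 43, wrap to smallest pos 11 -> NA
Op 3: route key 10: smallest pos >= 10 is 11 -> NA
Op 4: add NB@29 -> ring=[11:NA,29:NB]
Op 5: add NC@6 -> ring=[6:NC,11:NA,29:NB]
Op 6: add ND@2 -> ring=[2:ND,6:NC,11:NA,29:NB]
Op 7: add NE@15 -> ring=[2:ND,6:NC,11:NA,15:NE,29:NB]
Op 8: route key 40: none >= 40, wrap to smallest pos 2 -> ND
Op 9: add NF@8 -> ring=[2:ND,6:NC,8:NF,11:NA,15:NE,29:NB]
Final route key 80: none >= 80, wrap to smallest pos 2 -> ND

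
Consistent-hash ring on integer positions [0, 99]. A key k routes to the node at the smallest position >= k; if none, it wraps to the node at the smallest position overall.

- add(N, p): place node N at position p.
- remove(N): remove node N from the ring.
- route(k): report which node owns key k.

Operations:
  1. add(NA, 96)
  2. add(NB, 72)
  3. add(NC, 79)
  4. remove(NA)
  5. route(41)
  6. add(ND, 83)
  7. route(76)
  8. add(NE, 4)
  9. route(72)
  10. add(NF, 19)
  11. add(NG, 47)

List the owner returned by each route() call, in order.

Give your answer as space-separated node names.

Op 1: add NA@96 -> ring=[96:NA]
Op 2: add NB@72 -> ring=[72:NB,96:NA]
Op 3: add NC@79 -> ring=[72:NB,79:NC,96:NA]
Op 4: remove NA -> ring=[72:NB,79:NC]
Op 5: route key 41: smallest pos >= 41 is 72 -> NB
Op 6: add ND@83 -> ring=[72:NB,79:NC,83:ND]
Op 7: route key 76: smallest pos >= 76 is 79 -> NC
Op 8: add NE@4 -> ring=[4:NE,72:NB,79:NC,83:ND]
Op 9: route key 72: smallest pos >= 72 is 72 -> NB
Op 10: add NF@19 -> ring=[4:NE,19:NF,72:NB,79:NC,83:ND]
Op 11: add NG@47 -> ring=[4:NE,19:NF,47:NG,72:NB,79:NC,83:ND]

Answer: NB NC NB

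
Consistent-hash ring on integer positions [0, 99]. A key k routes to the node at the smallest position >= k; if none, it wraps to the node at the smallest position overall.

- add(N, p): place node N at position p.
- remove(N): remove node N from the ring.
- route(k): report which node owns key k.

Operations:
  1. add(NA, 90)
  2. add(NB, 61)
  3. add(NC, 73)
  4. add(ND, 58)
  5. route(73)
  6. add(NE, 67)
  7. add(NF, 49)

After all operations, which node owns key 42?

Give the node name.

Op 1: add NA@90 -> ring=[90:NA]
Op 2: add NB@61 -> ring=[61:NB,90:NA]
Op 3: add NC@73 -> ring=[61:NB,73:NC,90:NA]
Op 4: add ND@58 -> ring=[58:ND,61:NB,73:NC,90:NA]
Op 5: route key 73: smallest pos >= 73 is 73 -> NC
Op 6: add NE@67 -> ring=[58:ND,61:NB,67:NE,73:NC,90:NA]
Op 7: add NF@49 -> ring=[49:NF,58:ND,61:NB,67:NE,73:NC,90:NA]
Final route key 42: smallest pos >= 42 is 49 -> NF

Answer: NF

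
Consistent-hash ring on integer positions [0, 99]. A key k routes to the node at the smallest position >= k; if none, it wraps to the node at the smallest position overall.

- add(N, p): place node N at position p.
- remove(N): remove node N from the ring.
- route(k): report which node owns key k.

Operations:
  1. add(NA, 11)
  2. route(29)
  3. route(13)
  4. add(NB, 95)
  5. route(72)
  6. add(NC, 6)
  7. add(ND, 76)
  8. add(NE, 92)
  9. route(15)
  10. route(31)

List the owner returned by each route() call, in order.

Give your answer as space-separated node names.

Answer: NA NA NB ND ND

Derivation:
Op 1: add NA@11 -> ring=[11:NA]
Op 2: route key 29: none >= 29, wrap to smallest pos 11 -> NA
Op 3: route key 13: none >= 13, wrap to smallest pos 11 -> NA
Op 4: add NB@95 -> ring=[11:NA,95:NB]
Op 5: route key 72: smallest pos >= 72 is 95 -> NB
Op 6: add NC@6 -> ring=[6:NC,11:NA,95:NB]
Op 7: add ND@76 -> ring=[6:NC,11:NA,76:ND,95:NB]
Op 8: add NE@92 -> ring=[6:NC,11:NA,76:ND,92:NE,95:NB]
Op 9: route key 15: smallest pos >= 15 is 76 -> ND
Op 10: route key 31: smallest pos >= 31 is 76 -> ND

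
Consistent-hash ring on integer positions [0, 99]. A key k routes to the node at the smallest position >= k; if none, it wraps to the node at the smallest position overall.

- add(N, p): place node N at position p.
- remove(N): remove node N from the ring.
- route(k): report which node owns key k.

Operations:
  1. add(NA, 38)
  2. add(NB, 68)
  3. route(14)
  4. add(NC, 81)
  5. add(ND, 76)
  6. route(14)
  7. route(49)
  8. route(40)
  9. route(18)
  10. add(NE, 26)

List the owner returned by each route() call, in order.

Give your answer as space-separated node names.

Op 1: add NA@38 -> ring=[38:NA]
Op 2: add NB@68 -> ring=[38:NA,68:NB]
Op 3: route key 14: smallest pos >= 14 is 38 -> NA
Op 4: add NC@81 -> ring=[38:NA,68:NB,81:NC]
Op 5: add ND@76 -> ring=[38:NA,68:NB,76:ND,81:NC]
Op 6: route key 14: smallest pos >= 14 is 38 -> NA
Op 7: route key 49: smallest pos >= 49 is 68 -> NB
Op 8: route key 40: smallest pos >= 40 is 68 -> NB
Op 9: route key 18: smallest pos >= 18 is 38 -> NA
Op 10: add NE@26 -> ring=[26:NE,38:NA,68:NB,76:ND,81:NC]

Answer: NA NA NB NB NA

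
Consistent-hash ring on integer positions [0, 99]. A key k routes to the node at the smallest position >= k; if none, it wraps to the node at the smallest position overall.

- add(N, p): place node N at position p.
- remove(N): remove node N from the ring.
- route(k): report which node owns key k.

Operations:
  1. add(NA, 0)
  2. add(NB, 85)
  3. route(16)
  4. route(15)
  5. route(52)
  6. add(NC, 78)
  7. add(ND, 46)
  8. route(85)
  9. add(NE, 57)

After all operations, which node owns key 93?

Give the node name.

Answer: NA

Derivation:
Op 1: add NA@0 -> ring=[0:NA]
Op 2: add NB@85 -> ring=[0:NA,85:NB]
Op 3: route key 16: smallest pos >= 16 is 85 -> NB
Op 4: route key 15: smallest pos >= 15 is 85 -> NB
Op 5: route key 52: smallest pos >= 52 is 85 -> NB
Op 6: add NC@78 -> ring=[0:NA,78:NC,85:NB]
Op 7: add ND@46 -> ring=[0:NA,46:ND,78:NC,85:NB]
Op 8: route key 85: smallest pos >= 85 is 85 -> NB
Op 9: add NE@57 -> ring=[0:NA,46:ND,57:NE,78:NC,85:NB]
Final route key 93: none >= 93, wrap to smallest pos 0 -> NA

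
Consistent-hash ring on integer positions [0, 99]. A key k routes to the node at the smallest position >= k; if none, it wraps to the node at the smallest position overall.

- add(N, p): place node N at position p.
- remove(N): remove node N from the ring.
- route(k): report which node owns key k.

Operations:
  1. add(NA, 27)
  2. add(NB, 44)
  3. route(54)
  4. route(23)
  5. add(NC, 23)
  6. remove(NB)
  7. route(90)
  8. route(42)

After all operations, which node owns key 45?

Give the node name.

Op 1: add NA@27 -> ring=[27:NA]
Op 2: add NB@44 -> ring=[27:NA,44:NB]
Op 3: route key 54: none >= 54, wrap to smallest pos 27 -> NA
Op 4: route key 23: smallest pos >= 23 is 27 -> NA
Op 5: add NC@23 -> ring=[23:NC,27:NA,44:NB]
Op 6: remove NB -> ring=[23:NC,27:NA]
Op 7: route key 90: none >= 90, wrap to smallest pos 23 -> NC
Op 8: route key 42: none >= 42, wrap to smallest pos 23 -> NC
Final route key 45: none >= 45, wrap to smallest pos 23 -> NC

Answer: NC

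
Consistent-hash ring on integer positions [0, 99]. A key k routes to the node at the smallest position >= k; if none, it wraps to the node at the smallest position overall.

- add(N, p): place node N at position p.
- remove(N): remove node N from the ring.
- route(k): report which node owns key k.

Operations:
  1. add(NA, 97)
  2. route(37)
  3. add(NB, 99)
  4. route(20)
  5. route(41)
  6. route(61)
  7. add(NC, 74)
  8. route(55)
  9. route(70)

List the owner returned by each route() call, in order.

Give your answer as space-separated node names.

Op 1: add NA@97 -> ring=[97:NA]
Op 2: route key 37: smallest pos >= 37 is 97 -> NA
Op 3: add NB@99 -> ring=[97:NA,99:NB]
Op 4: route key 20: smallest pos >= 20 is 97 -> NA
Op 5: route key 41: smallest pos >= 41 is 97 -> NA
Op 6: route key 61: smallest pos >= 61 is 97 -> NA
Op 7: add NC@74 -> ring=[74:NC,97:NA,99:NB]
Op 8: route key 55: smallest pos >= 55 is 74 -> NC
Op 9: route key 70: smallest pos >= 70 is 74 -> NC

Answer: NA NA NA NA NC NC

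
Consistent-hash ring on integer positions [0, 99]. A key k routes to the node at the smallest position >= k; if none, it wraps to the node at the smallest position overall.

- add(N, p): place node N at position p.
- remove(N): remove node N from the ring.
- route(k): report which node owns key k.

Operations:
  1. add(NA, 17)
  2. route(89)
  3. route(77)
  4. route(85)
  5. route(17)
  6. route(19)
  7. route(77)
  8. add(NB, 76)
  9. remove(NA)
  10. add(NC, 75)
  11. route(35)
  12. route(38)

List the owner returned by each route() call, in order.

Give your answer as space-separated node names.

Answer: NA NA NA NA NA NA NC NC

Derivation:
Op 1: add NA@17 -> ring=[17:NA]
Op 2: route key 89: none >= 89, wrap to smallest pos 17 -> NA
Op 3: route key 77: none >= 77, wrap to smallest pos 17 -> NA
Op 4: route key 85: none >= 85, wrap to smallest pos 17 -> NA
Op 5: route key 17: smallest pos >= 17 is 17 -> NA
Op 6: route key 19: none >= 19, wrap to smallest pos 17 -> NA
Op 7: route key 77: none >= 77, wrap to smallest pos 17 -> NA
Op 8: add NB@76 -> ring=[17:NA,76:NB]
Op 9: remove NA -> ring=[76:NB]
Op 10: add NC@75 -> ring=[75:NC,76:NB]
Op 11: route key 35: smallest pos >= 35 is 75 -> NC
Op 12: route key 38: smallest pos >= 38 is 75 -> NC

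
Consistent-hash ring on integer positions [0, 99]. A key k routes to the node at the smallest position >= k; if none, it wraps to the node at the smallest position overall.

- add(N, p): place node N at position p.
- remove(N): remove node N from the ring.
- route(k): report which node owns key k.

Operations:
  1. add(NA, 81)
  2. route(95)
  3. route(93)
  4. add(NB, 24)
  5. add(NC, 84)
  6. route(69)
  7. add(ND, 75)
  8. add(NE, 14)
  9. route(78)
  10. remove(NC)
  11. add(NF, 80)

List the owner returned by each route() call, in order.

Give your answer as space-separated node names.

Answer: NA NA NA NA

Derivation:
Op 1: add NA@81 -> ring=[81:NA]
Op 2: route key 95: none >= 95, wrap to smallest pos 81 -> NA
Op 3: route key 93: none >= 93, wrap to smallest pos 81 -> NA
Op 4: add NB@24 -> ring=[24:NB,81:NA]
Op 5: add NC@84 -> ring=[24:NB,81:NA,84:NC]
Op 6: route key 69: smallest pos >= 69 is 81 -> NA
Op 7: add ND@75 -> ring=[24:NB,75:ND,81:NA,84:NC]
Op 8: add NE@14 -> ring=[14:NE,24:NB,75:ND,81:NA,84:NC]
Op 9: route key 78: smallest pos >= 78 is 81 -> NA
Op 10: remove NC -> ring=[14:NE,24:NB,75:ND,81:NA]
Op 11: add NF@80 -> ring=[14:NE,24:NB,75:ND,80:NF,81:NA]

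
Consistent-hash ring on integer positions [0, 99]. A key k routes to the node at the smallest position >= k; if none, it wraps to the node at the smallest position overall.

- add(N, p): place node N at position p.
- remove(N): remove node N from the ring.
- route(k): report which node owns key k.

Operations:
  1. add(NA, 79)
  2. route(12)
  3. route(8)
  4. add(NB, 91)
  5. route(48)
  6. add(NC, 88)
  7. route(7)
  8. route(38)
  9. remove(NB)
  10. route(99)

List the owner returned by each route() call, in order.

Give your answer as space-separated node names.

Answer: NA NA NA NA NA NA

Derivation:
Op 1: add NA@79 -> ring=[79:NA]
Op 2: route key 12: smallest pos >= 12 is 79 -> NA
Op 3: route key 8: smallest pos >= 8 is 79 -> NA
Op 4: add NB@91 -> ring=[79:NA,91:NB]
Op 5: route key 48: smallest pos >= 48 is 79 -> NA
Op 6: add NC@88 -> ring=[79:NA,88:NC,91:NB]
Op 7: route key 7: smallest pos >= 7 is 79 -> NA
Op 8: route key 38: smallest pos >= 38 is 79 -> NA
Op 9: remove NB -> ring=[79:NA,88:NC]
Op 10: route key 99: none >= 99, wrap to smallest pos 79 -> NA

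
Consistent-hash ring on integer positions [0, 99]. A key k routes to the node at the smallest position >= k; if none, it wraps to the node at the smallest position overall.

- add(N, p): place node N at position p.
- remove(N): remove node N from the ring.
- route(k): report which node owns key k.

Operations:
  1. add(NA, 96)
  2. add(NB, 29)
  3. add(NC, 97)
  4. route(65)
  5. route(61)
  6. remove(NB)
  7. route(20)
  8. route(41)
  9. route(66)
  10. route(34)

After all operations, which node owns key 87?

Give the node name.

Op 1: add NA@96 -> ring=[96:NA]
Op 2: add NB@29 -> ring=[29:NB,96:NA]
Op 3: add NC@97 -> ring=[29:NB,96:NA,97:NC]
Op 4: route key 65: smallest pos >= 65 is 96 -> NA
Op 5: route key 61: smallest pos >= 61 is 96 -> NA
Op 6: remove NB -> ring=[96:NA,97:NC]
Op 7: route key 20: smallest pos >= 20 is 96 -> NA
Op 8: route key 41: smallest pos >= 41 is 96 -> NA
Op 9: route key 66: smallest pos >= 66 is 96 -> NA
Op 10: route key 34: smallest pos >= 34 is 96 -> NA
Final route key 87: smallest pos >= 87 is 96 -> NA

Answer: NA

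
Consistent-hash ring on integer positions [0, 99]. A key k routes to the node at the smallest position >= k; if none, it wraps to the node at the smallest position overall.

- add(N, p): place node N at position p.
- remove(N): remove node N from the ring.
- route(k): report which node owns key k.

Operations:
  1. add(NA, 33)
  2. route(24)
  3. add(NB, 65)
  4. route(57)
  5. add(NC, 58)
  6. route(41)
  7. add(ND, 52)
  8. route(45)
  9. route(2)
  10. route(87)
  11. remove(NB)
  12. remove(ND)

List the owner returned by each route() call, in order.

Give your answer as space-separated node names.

Op 1: add NA@33 -> ring=[33:NA]
Op 2: route key 24: smallest pos >= 24 is 33 -> NA
Op 3: add NB@65 -> ring=[33:NA,65:NB]
Op 4: route key 57: smallest pos >= 57 is 65 -> NB
Op 5: add NC@58 -> ring=[33:NA,58:NC,65:NB]
Op 6: route key 41: smallest pos >= 41 is 58 -> NC
Op 7: add ND@52 -> ring=[33:NA,52:ND,58:NC,65:NB]
Op 8: route key 45: smallest pos >= 45 is 52 -> ND
Op 9: route key 2: smallest pos >= 2 is 33 -> NA
Op 10: route key 87: none >= 87, wrap to smallest pos 33 -> NA
Op 11: remove NB -> ring=[33:NA,52:ND,58:NC]
Op 12: remove ND -> ring=[33:NA,58:NC]

Answer: NA NB NC ND NA NA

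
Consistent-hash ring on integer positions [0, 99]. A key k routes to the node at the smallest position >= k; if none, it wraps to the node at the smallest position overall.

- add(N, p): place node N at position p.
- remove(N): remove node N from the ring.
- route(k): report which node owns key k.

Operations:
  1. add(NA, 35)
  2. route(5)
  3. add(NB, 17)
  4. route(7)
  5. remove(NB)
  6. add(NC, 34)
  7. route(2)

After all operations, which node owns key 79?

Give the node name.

Op 1: add NA@35 -> ring=[35:NA]
Op 2: route key 5: smallest pos >= 5 is 35 -> NA
Op 3: add NB@17 -> ring=[17:NB,35:NA]
Op 4: route key 7: smallest pos >= 7 is 17 -> NB
Op 5: remove NB -> ring=[35:NA]
Op 6: add NC@34 -> ring=[34:NC,35:NA]
Op 7: route key 2: smallest pos >= 2 is 34 -> NC
Final route key 79: none >= 79, wrap to smallest pos 34 -> NC

Answer: NC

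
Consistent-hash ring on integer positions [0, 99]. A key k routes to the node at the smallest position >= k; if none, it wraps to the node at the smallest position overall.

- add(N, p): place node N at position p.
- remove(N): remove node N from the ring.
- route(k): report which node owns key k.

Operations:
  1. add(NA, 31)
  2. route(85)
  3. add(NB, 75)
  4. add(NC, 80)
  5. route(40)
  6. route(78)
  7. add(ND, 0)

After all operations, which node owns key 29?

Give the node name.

Op 1: add NA@31 -> ring=[31:NA]
Op 2: route key 85: none >= 85, wrap to smallest pos 31 -> NA
Op 3: add NB@75 -> ring=[31:NA,75:NB]
Op 4: add NC@80 -> ring=[31:NA,75:NB,80:NC]
Op 5: route key 40: smallest pos >= 40 is 75 -> NB
Op 6: route key 78: smallest pos >= 78 is 80 -> NC
Op 7: add ND@0 -> ring=[0:ND,31:NA,75:NB,80:NC]
Final route key 29: smallest pos >= 29 is 31 -> NA

Answer: NA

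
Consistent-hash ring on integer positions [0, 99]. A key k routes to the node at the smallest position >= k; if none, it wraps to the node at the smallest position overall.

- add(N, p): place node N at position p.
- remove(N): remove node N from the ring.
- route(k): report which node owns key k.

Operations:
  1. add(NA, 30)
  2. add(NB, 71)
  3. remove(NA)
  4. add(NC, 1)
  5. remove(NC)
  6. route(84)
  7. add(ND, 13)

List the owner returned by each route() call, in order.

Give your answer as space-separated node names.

Op 1: add NA@30 -> ring=[30:NA]
Op 2: add NB@71 -> ring=[30:NA,71:NB]
Op 3: remove NA -> ring=[71:NB]
Op 4: add NC@1 -> ring=[1:NC,71:NB]
Op 5: remove NC -> ring=[71:NB]
Op 6: route key 84: none >= 84, wrap to smallest pos 71 -> NB
Op 7: add ND@13 -> ring=[13:ND,71:NB]

Answer: NB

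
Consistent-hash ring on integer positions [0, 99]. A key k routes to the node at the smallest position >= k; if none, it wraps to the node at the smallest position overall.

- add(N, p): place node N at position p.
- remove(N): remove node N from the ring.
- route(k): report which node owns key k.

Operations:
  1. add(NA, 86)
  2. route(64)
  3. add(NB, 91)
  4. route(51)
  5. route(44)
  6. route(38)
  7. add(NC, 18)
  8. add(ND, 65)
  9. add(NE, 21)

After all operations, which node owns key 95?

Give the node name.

Op 1: add NA@86 -> ring=[86:NA]
Op 2: route key 64: smallest pos >= 64 is 86 -> NA
Op 3: add NB@91 -> ring=[86:NA,91:NB]
Op 4: route key 51: smallest pos >= 51 is 86 -> NA
Op 5: route key 44: smallest pos >= 44 is 86 -> NA
Op 6: route key 38: smallest pos >= 38 is 86 -> NA
Op 7: add NC@18 -> ring=[18:NC,86:NA,91:NB]
Op 8: add ND@65 -> ring=[18:NC,65:ND,86:NA,91:NB]
Op 9: add NE@21 -> ring=[18:NC,21:NE,65:ND,86:NA,91:NB]
Final route key 95: none >= 95, wrap to smallest pos 18 -> NC

Answer: NC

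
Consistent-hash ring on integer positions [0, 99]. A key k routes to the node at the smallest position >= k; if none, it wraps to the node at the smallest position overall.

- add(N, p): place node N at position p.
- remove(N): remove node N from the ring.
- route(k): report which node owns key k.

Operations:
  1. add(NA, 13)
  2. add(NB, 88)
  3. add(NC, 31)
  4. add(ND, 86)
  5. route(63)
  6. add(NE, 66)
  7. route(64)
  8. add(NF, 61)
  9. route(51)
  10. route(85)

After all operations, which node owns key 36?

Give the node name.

Op 1: add NA@13 -> ring=[13:NA]
Op 2: add NB@88 -> ring=[13:NA,88:NB]
Op 3: add NC@31 -> ring=[13:NA,31:NC,88:NB]
Op 4: add ND@86 -> ring=[13:NA,31:NC,86:ND,88:NB]
Op 5: route key 63: smallest pos >= 63 is 86 -> ND
Op 6: add NE@66 -> ring=[13:NA,31:NC,66:NE,86:ND,88:NB]
Op 7: route key 64: smallest pos >= 64 is 66 -> NE
Op 8: add NF@61 -> ring=[13:NA,31:NC,61:NF,66:NE,86:ND,88:NB]
Op 9: route key 51: smallest pos >= 51 is 61 -> NF
Op 10: route key 85: smallest pos >= 85 is 86 -> ND
Final route key 36: smallest pos >= 36 is 61 -> NF

Answer: NF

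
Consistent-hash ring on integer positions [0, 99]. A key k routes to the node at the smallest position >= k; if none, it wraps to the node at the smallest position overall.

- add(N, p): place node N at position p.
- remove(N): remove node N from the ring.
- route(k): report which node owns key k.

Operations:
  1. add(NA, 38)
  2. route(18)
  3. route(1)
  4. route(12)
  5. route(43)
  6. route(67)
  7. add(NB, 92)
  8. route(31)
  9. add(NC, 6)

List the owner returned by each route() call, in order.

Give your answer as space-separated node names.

Answer: NA NA NA NA NA NA

Derivation:
Op 1: add NA@38 -> ring=[38:NA]
Op 2: route key 18: smallest pos >= 18 is 38 -> NA
Op 3: route key 1: smallest pos >= 1 is 38 -> NA
Op 4: route key 12: smallest pos >= 12 is 38 -> NA
Op 5: route key 43: none >= 43, wrap to smallest pos 38 -> NA
Op 6: route key 67: none >= 67, wrap to smallest pos 38 -> NA
Op 7: add NB@92 -> ring=[38:NA,92:NB]
Op 8: route key 31: smallest pos >= 31 is 38 -> NA
Op 9: add NC@6 -> ring=[6:NC,38:NA,92:NB]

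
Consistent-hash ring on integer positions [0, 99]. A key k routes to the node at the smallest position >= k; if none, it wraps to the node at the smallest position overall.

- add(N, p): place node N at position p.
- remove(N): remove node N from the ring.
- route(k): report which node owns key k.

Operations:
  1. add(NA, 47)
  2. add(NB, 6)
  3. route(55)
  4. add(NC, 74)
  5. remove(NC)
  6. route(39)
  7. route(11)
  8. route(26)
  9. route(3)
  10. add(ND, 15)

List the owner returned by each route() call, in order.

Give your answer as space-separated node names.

Answer: NB NA NA NA NB

Derivation:
Op 1: add NA@47 -> ring=[47:NA]
Op 2: add NB@6 -> ring=[6:NB,47:NA]
Op 3: route key 55: none >= 55, wrap to smallest pos 6 -> NB
Op 4: add NC@74 -> ring=[6:NB,47:NA,74:NC]
Op 5: remove NC -> ring=[6:NB,47:NA]
Op 6: route key 39: smallest pos >= 39 is 47 -> NA
Op 7: route key 11: smallest pos >= 11 is 47 -> NA
Op 8: route key 26: smallest pos >= 26 is 47 -> NA
Op 9: route key 3: smallest pos >= 3 is 6 -> NB
Op 10: add ND@15 -> ring=[6:NB,15:ND,47:NA]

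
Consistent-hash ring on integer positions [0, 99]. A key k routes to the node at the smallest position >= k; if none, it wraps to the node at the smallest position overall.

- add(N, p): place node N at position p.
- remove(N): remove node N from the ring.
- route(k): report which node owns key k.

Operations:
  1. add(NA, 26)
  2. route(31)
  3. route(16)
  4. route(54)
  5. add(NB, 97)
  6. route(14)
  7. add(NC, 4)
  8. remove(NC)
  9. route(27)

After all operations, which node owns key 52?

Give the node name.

Op 1: add NA@26 -> ring=[26:NA]
Op 2: route key 31: none >= 31, wrap to smallest pos 26 -> NA
Op 3: route key 16: smallest pos >= 16 is 26 -> NA
Op 4: route key 54: none >= 54, wrap to smallest pos 26 -> NA
Op 5: add NB@97 -> ring=[26:NA,97:NB]
Op 6: route key 14: smallest pos >= 14 is 26 -> NA
Op 7: add NC@4 -> ring=[4:NC,26:NA,97:NB]
Op 8: remove NC -> ring=[26:NA,97:NB]
Op 9: route key 27: smallest pos >= 27 is 97 -> NB
Final route key 52: smallest pos >= 52 is 97 -> NB

Answer: NB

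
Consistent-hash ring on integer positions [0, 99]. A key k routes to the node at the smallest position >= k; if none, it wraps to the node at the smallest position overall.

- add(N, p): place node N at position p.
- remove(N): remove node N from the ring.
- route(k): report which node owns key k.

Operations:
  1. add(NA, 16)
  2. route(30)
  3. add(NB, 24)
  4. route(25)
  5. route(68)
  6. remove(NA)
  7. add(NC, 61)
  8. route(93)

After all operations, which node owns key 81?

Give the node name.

Op 1: add NA@16 -> ring=[16:NA]
Op 2: route key 30: none >= 30, wrap to smallest pos 16 -> NA
Op 3: add NB@24 -> ring=[16:NA,24:NB]
Op 4: route key 25: none >= 25, wrap to smallest pos 16 -> NA
Op 5: route key 68: none >= 68, wrap to smallest pos 16 -> NA
Op 6: remove NA -> ring=[24:NB]
Op 7: add NC@61 -> ring=[24:NB,61:NC]
Op 8: route key 93: none >= 93, wrap to smallest pos 24 -> NB
Final route key 81: none >= 81, wrap to smallest pos 24 -> NB

Answer: NB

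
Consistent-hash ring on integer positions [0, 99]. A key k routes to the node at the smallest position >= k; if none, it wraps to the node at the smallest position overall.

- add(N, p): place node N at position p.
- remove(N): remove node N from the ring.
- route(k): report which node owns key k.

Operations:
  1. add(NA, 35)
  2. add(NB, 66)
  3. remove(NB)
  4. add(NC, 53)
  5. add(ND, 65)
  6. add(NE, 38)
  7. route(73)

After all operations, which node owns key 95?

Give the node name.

Answer: NA

Derivation:
Op 1: add NA@35 -> ring=[35:NA]
Op 2: add NB@66 -> ring=[35:NA,66:NB]
Op 3: remove NB -> ring=[35:NA]
Op 4: add NC@53 -> ring=[35:NA,53:NC]
Op 5: add ND@65 -> ring=[35:NA,53:NC,65:ND]
Op 6: add NE@38 -> ring=[35:NA,38:NE,53:NC,65:ND]
Op 7: route key 73: none >= 73, wrap to smallest pos 35 -> NA
Final route key 95: none >= 95, wrap to smallest pos 35 -> NA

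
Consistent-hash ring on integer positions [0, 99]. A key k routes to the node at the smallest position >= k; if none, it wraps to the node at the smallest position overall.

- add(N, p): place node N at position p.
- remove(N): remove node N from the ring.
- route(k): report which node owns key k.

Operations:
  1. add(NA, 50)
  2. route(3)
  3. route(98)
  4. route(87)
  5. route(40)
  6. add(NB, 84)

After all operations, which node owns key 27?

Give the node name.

Op 1: add NA@50 -> ring=[50:NA]
Op 2: route key 3: smallest pos >= 3 is 50 -> NA
Op 3: route key 98: none >= 98, wrap to smallest pos 50 -> NA
Op 4: route key 87: none >= 87, wrap to smallest pos 50 -> NA
Op 5: route key 40: smallest pos >= 40 is 50 -> NA
Op 6: add NB@84 -> ring=[50:NA,84:NB]
Final route key 27: smallest pos >= 27 is 50 -> NA

Answer: NA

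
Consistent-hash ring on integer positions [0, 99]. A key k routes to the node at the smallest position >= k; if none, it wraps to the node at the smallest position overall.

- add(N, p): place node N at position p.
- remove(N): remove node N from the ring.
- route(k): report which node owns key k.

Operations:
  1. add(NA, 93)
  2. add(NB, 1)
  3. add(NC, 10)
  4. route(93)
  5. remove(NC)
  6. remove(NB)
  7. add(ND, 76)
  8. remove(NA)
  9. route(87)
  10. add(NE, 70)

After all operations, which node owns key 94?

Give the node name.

Answer: NE

Derivation:
Op 1: add NA@93 -> ring=[93:NA]
Op 2: add NB@1 -> ring=[1:NB,93:NA]
Op 3: add NC@10 -> ring=[1:NB,10:NC,93:NA]
Op 4: route key 93: smallest pos >= 93 is 93 -> NA
Op 5: remove NC -> ring=[1:NB,93:NA]
Op 6: remove NB -> ring=[93:NA]
Op 7: add ND@76 -> ring=[76:ND,93:NA]
Op 8: remove NA -> ring=[76:ND]
Op 9: route key 87: none >= 87, wrap to smallest pos 76 -> ND
Op 10: add NE@70 -> ring=[70:NE,76:ND]
Final route key 94: none >= 94, wrap to smallest pos 70 -> NE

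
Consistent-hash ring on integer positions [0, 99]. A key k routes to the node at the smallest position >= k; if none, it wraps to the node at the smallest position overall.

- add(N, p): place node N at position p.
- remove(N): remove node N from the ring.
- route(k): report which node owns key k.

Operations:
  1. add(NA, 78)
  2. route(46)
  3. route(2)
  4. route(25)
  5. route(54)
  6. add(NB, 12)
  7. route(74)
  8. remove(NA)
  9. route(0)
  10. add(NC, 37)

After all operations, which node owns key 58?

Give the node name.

Answer: NB

Derivation:
Op 1: add NA@78 -> ring=[78:NA]
Op 2: route key 46: smallest pos >= 46 is 78 -> NA
Op 3: route key 2: smallest pos >= 2 is 78 -> NA
Op 4: route key 25: smallest pos >= 25 is 78 -> NA
Op 5: route key 54: smallest pos >= 54 is 78 -> NA
Op 6: add NB@12 -> ring=[12:NB,78:NA]
Op 7: route key 74: smallest pos >= 74 is 78 -> NA
Op 8: remove NA -> ring=[12:NB]
Op 9: route key 0: smallest pos >= 0 is 12 -> NB
Op 10: add NC@37 -> ring=[12:NB,37:NC]
Final route key 58: none >= 58, wrap to smallest pos 12 -> NB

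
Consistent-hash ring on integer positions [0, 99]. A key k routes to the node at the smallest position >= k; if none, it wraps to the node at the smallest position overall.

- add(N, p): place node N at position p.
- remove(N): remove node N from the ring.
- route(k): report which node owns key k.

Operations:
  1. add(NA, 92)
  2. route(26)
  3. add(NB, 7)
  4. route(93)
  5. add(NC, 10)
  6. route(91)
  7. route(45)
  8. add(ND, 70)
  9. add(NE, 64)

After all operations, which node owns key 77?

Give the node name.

Answer: NA

Derivation:
Op 1: add NA@92 -> ring=[92:NA]
Op 2: route key 26: smallest pos >= 26 is 92 -> NA
Op 3: add NB@7 -> ring=[7:NB,92:NA]
Op 4: route key 93: none >= 93, wrap to smallest pos 7 -> NB
Op 5: add NC@10 -> ring=[7:NB,10:NC,92:NA]
Op 6: route key 91: smallest pos >= 91 is 92 -> NA
Op 7: route key 45: smallest pos >= 45 is 92 -> NA
Op 8: add ND@70 -> ring=[7:NB,10:NC,70:ND,92:NA]
Op 9: add NE@64 -> ring=[7:NB,10:NC,64:NE,70:ND,92:NA]
Final route key 77: smallest pos >= 77 is 92 -> NA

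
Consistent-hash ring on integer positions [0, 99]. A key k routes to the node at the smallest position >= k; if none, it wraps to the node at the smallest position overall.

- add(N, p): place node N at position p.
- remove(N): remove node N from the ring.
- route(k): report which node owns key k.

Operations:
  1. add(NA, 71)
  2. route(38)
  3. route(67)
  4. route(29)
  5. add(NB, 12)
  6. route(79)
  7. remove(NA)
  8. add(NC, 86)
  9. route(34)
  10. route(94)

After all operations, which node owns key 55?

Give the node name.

Op 1: add NA@71 -> ring=[71:NA]
Op 2: route key 38: smallest pos >= 38 is 71 -> NA
Op 3: route key 67: smallest pos >= 67 is 71 -> NA
Op 4: route key 29: smallest pos >= 29 is 71 -> NA
Op 5: add NB@12 -> ring=[12:NB,71:NA]
Op 6: route key 79: none >= 79, wrap to smallest pos 12 -> NB
Op 7: remove NA -> ring=[12:NB]
Op 8: add NC@86 -> ring=[12:NB,86:NC]
Op 9: route key 34: smallest pos >= 34 is 86 -> NC
Op 10: route key 94: none >= 94, wrap to smallest pos 12 -> NB
Final route key 55: smallest pos >= 55 is 86 -> NC

Answer: NC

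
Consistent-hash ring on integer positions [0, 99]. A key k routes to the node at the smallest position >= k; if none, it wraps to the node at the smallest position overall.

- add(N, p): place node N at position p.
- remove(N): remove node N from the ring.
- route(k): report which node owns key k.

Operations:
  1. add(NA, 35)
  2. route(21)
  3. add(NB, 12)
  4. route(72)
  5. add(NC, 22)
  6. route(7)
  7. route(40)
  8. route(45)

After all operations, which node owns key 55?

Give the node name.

Op 1: add NA@35 -> ring=[35:NA]
Op 2: route key 21: smallest pos >= 21 is 35 -> NA
Op 3: add NB@12 -> ring=[12:NB,35:NA]
Op 4: route key 72: none >= 72, wrap to smallest pos 12 -> NB
Op 5: add NC@22 -> ring=[12:NB,22:NC,35:NA]
Op 6: route key 7: smallest pos >= 7 is 12 -> NB
Op 7: route key 40: none >= 40, wrap to smallest pos 12 -> NB
Op 8: route key 45: none >= 45, wrap to smallest pos 12 -> NB
Final route key 55: none >= 55, wrap to smallest pos 12 -> NB

Answer: NB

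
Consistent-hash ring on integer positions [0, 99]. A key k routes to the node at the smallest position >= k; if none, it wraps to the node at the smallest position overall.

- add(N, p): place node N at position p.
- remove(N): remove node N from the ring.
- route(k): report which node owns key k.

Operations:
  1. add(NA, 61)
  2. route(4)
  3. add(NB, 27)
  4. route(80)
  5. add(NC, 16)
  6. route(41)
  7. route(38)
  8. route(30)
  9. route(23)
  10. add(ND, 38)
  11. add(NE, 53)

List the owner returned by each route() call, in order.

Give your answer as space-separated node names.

Answer: NA NB NA NA NA NB

Derivation:
Op 1: add NA@61 -> ring=[61:NA]
Op 2: route key 4: smallest pos >= 4 is 61 -> NA
Op 3: add NB@27 -> ring=[27:NB,61:NA]
Op 4: route key 80: none >= 80, wrap to smallest pos 27 -> NB
Op 5: add NC@16 -> ring=[16:NC,27:NB,61:NA]
Op 6: route key 41: smallest pos >= 41 is 61 -> NA
Op 7: route key 38: smallest pos >= 38 is 61 -> NA
Op 8: route key 30: smallest pos >= 30 is 61 -> NA
Op 9: route key 23: smallest pos >= 23 is 27 -> NB
Op 10: add ND@38 -> ring=[16:NC,27:NB,38:ND,61:NA]
Op 11: add NE@53 -> ring=[16:NC,27:NB,38:ND,53:NE,61:NA]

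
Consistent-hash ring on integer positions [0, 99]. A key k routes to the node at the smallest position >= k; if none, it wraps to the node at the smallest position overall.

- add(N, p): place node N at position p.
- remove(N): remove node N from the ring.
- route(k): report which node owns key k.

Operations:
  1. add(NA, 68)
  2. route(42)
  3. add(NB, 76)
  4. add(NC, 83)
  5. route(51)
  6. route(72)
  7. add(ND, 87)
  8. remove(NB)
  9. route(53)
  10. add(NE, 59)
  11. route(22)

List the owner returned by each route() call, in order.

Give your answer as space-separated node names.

Answer: NA NA NB NA NE

Derivation:
Op 1: add NA@68 -> ring=[68:NA]
Op 2: route key 42: smallest pos >= 42 is 68 -> NA
Op 3: add NB@76 -> ring=[68:NA,76:NB]
Op 4: add NC@83 -> ring=[68:NA,76:NB,83:NC]
Op 5: route key 51: smallest pos >= 51 is 68 -> NA
Op 6: route key 72: smallest pos >= 72 is 76 -> NB
Op 7: add ND@87 -> ring=[68:NA,76:NB,83:NC,87:ND]
Op 8: remove NB -> ring=[68:NA,83:NC,87:ND]
Op 9: route key 53: smallest pos >= 53 is 68 -> NA
Op 10: add NE@59 -> ring=[59:NE,68:NA,83:NC,87:ND]
Op 11: route key 22: smallest pos >= 22 is 59 -> NE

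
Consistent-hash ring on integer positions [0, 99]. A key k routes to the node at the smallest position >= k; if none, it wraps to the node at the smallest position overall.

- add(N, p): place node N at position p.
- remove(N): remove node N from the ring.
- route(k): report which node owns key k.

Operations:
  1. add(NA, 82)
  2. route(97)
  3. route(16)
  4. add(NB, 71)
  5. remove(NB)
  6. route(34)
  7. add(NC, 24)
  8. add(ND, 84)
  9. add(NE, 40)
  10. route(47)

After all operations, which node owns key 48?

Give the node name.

Answer: NA

Derivation:
Op 1: add NA@82 -> ring=[82:NA]
Op 2: route key 97: none >= 97, wrap to smallest pos 82 -> NA
Op 3: route key 16: smallest pos >= 16 is 82 -> NA
Op 4: add NB@71 -> ring=[71:NB,82:NA]
Op 5: remove NB -> ring=[82:NA]
Op 6: route key 34: smallest pos >= 34 is 82 -> NA
Op 7: add NC@24 -> ring=[24:NC,82:NA]
Op 8: add ND@84 -> ring=[24:NC,82:NA,84:ND]
Op 9: add NE@40 -> ring=[24:NC,40:NE,82:NA,84:ND]
Op 10: route key 47: smallest pos >= 47 is 82 -> NA
Final route key 48: smallest pos >= 48 is 82 -> NA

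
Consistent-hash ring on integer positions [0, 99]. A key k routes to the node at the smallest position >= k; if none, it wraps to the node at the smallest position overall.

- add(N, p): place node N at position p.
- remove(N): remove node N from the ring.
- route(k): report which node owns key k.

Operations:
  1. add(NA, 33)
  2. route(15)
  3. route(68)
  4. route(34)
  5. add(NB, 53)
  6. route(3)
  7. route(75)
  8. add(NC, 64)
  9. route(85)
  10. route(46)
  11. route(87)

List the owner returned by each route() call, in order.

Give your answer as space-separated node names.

Answer: NA NA NA NA NA NA NB NA

Derivation:
Op 1: add NA@33 -> ring=[33:NA]
Op 2: route key 15: smallest pos >= 15 is 33 -> NA
Op 3: route key 68: none >= 68, wrap to smallest pos 33 -> NA
Op 4: route key 34: none >= 34, wrap to smallest pos 33 -> NA
Op 5: add NB@53 -> ring=[33:NA,53:NB]
Op 6: route key 3: smallest pos >= 3 is 33 -> NA
Op 7: route key 75: none >= 75, wrap to smallest pos 33 -> NA
Op 8: add NC@64 -> ring=[33:NA,53:NB,64:NC]
Op 9: route key 85: none >= 85, wrap to smallest pos 33 -> NA
Op 10: route key 46: smallest pos >= 46 is 53 -> NB
Op 11: route key 87: none >= 87, wrap to smallest pos 33 -> NA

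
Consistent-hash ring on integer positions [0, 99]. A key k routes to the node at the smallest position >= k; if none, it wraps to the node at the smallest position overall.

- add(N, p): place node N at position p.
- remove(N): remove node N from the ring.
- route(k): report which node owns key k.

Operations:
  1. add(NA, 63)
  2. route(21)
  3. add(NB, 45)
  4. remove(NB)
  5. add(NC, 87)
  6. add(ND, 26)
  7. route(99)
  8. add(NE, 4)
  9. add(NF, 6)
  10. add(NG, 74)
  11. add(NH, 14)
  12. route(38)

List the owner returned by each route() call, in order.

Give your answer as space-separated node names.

Answer: NA ND NA

Derivation:
Op 1: add NA@63 -> ring=[63:NA]
Op 2: route key 21: smallest pos >= 21 is 63 -> NA
Op 3: add NB@45 -> ring=[45:NB,63:NA]
Op 4: remove NB -> ring=[63:NA]
Op 5: add NC@87 -> ring=[63:NA,87:NC]
Op 6: add ND@26 -> ring=[26:ND,63:NA,87:NC]
Op 7: route key 99: none >= 99, wrap to smallest pos 26 -> ND
Op 8: add NE@4 -> ring=[4:NE,26:ND,63:NA,87:NC]
Op 9: add NF@6 -> ring=[4:NE,6:NF,26:ND,63:NA,87:NC]
Op 10: add NG@74 -> ring=[4:NE,6:NF,26:ND,63:NA,74:NG,87:NC]
Op 11: add NH@14 -> ring=[4:NE,6:NF,14:NH,26:ND,63:NA,74:NG,87:NC]
Op 12: route key 38: smallest pos >= 38 is 63 -> NA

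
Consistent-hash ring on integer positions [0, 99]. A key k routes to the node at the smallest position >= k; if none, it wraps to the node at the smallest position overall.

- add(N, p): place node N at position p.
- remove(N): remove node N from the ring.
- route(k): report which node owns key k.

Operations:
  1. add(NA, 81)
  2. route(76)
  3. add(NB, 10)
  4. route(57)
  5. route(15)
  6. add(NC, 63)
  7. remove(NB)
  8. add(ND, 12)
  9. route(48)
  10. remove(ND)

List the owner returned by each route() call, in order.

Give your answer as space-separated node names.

Answer: NA NA NA NC

Derivation:
Op 1: add NA@81 -> ring=[81:NA]
Op 2: route key 76: smallest pos >= 76 is 81 -> NA
Op 3: add NB@10 -> ring=[10:NB,81:NA]
Op 4: route key 57: smallest pos >= 57 is 81 -> NA
Op 5: route key 15: smallest pos >= 15 is 81 -> NA
Op 6: add NC@63 -> ring=[10:NB,63:NC,81:NA]
Op 7: remove NB -> ring=[63:NC,81:NA]
Op 8: add ND@12 -> ring=[12:ND,63:NC,81:NA]
Op 9: route key 48: smallest pos >= 48 is 63 -> NC
Op 10: remove ND -> ring=[63:NC,81:NA]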